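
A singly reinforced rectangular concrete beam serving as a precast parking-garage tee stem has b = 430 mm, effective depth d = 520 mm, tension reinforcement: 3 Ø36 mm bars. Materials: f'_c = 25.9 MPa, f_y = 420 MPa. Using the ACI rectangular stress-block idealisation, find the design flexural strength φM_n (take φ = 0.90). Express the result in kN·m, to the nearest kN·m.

φM_n ≈ 522 kN·m

A_s = 3 × 1018 = 3054 mm².
T = A_s f_y = 3054 × 420 = 1282680 N = 1282.68 kN.
From C = T: a = T/(0.85 f'_c b) = 1282680/(0.85 × 25.9 × 430) = 135.50 mm.
M_n = T(d − a/2) = 1282.68 kN × (520 − 67.75) mm = 580.09 kN·m.
φM_n = 0.90 × 580.09 = 522.08 kN·m.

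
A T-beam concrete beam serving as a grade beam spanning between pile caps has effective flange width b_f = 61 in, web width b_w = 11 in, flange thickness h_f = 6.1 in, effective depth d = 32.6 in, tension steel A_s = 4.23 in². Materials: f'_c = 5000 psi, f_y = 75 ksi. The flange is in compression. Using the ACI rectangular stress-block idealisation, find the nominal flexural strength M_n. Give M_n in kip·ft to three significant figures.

M_n ≈ 846 kip·ft

Tension: T = A_s f_y = 4.23 × 75 = 317.25 kips.
Try a within the flange: a = T/(0.85 f'_c b_f) = 317.25/(0.85 × 5 × 61) = 1.224 in.
Since a = 1.224 ≤ h_f = 6.1 in, the stress block lies entirely in the flange; analyse as a rectangular beam of width b_f.
M_n = T(d − a/2) = 317.25 × (32.6 − 0.612) = 10148.2 kip·in.
M_n = 10148.2/12 = 845.68 kip·ft.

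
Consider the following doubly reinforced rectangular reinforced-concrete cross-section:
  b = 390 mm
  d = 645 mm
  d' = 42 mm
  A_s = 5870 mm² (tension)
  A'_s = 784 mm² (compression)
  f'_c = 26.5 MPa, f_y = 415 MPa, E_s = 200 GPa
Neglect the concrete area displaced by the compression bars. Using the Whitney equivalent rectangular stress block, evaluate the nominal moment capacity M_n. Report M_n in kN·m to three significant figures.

M_n ≈ 1300 kN·m

Assume both tension and compression steel yield.
Net tension couple steel: A_s − A'_s = 5086 mm².
a = (A_s − A'_s) f_y / (0.85 f'_c b) = 2110690/(0.85 × 26.5 × 390) = 240.27 mm.
c = a/β₁ = 240.27/0.85 = 282.67 mm; ε'_s = 0.003(c − d')/c = 0.0026 ≥ f_y/E_s = 0.0021, so compression steel does yield.
M_n = (A_s − A'_s) f_y (d − a/2) + A'_s f_y (d − d') = [2110690 × (645 − 120.135) + 325360 × (645 − 42)] × 10⁻⁶ = 1107.83 + 196.19 = 1304.02 kN·m.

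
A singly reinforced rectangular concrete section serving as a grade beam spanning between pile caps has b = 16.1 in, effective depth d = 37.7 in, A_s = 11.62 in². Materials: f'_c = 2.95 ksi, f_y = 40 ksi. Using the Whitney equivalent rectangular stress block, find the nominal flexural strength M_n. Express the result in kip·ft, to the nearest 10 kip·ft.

T = A_s f_y = 11.62 × 40 = 464.8 kips.
a = T/(0.85 f'_c b) = 464.8/(0.85 × 2.95 × 16.1) = 11.513 in.
M_n = T(d − a/2) = 464.8 × (37.7 − 5.7565) = 14847.3 kip·in = 14847.3/12 = 1237.28 kip·ft.

M_n ≈ 1240 kip·ft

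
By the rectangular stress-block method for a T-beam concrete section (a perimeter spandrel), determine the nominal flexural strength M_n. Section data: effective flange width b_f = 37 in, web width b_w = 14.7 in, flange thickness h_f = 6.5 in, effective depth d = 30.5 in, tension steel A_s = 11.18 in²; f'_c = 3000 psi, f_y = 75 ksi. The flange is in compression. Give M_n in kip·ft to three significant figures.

M_n ≈ 1790 kip·ft

Tension: T = A_s f_y = 11.18 × 75 = 838.5 kips.
Try a within the flange: a = T/(0.85 f'_c b_f) = 838.5/(0.85 × 3 × 37) = 8.887 in.
a = 8.887 > h_f = 6.5 in: the block extends into the web. Split into flange-overhang and web parts.
C_f = 0.85 f'_c (b_f − b_w) h_f = 0.85 × 3 × (37 − 14.7) × 6.5 = 369.6 kips.
Remaining web compression depth: a_w = (T − C_f)/(0.85 f'_c b_w) = (838.5 − 369.6)/(0.85 × 3 × 14.7) = 12.509 in.
M_n = C_f(d − h_f/2) + (T − C_f)(d − a_w/2) = 369.6 × (30.5 − 3.25) + 468.9 × (30.5 − 6.2545) = 10071.6 + 11368.7 = 21440.3 kip·in.
M_n = 21440.3/12 = 1786.69 kip·ft.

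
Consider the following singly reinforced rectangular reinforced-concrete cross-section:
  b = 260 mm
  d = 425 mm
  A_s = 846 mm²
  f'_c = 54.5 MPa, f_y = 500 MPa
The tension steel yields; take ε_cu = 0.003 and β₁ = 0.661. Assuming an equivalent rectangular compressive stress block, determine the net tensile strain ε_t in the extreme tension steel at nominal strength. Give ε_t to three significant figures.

a = A_s f_y/(0.85 f'_c b) = 35.12 mm.
β₁ = 0.661, so c = a/β₁ = 35.12/0.661 = 53.13 mm.
From the linear strain diagram with ε_cu = 0.003: ε_t = 0.003 (d − c)/c = 0.003 × (425 − 53.13)/53.13 = 0.0210.
Since ε_t ≥ 0.005, the section is tension-controlled.

ε_t ≈ 0.0210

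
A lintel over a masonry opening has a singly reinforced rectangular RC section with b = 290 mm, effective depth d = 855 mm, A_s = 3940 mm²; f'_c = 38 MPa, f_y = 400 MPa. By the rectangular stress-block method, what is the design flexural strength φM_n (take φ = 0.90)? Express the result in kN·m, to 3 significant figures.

φM_n ≈ 1090 kN·m

T = A_s f_y = 3940 × 400 = 1576000 N = 1576 kN.
From C = T: a = T/(0.85 f'_c b) = 1576000/(0.85 × 38 × 290) = 168.25 mm.
M_n = T(d − a/2) = 1576 kN × (855 − 84.125) mm = 1214.90 kN·m.
φM_n = 0.90 × 1214.90 = 1093.41 kN·m.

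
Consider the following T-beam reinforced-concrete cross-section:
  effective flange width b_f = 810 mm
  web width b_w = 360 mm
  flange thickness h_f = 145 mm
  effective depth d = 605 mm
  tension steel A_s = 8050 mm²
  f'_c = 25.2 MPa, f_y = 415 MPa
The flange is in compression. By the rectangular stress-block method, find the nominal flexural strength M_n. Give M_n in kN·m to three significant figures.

Tension: T = A_s f_y = 8050 × 415 = 3340750 N.
Try a within the flange: a = T/(0.85 f'_c b_f) = 3340750/(0.85 × 25.2 × 810) = 192.55 mm.
a = 192.55 > h_f = 145 mm: the block extends into the web. Split into flange-overhang and web parts.
C_f = 0.85 f'_c (b_f − b_w) h_f = 0.85 × 25.2 × (810 − 360) × 145 = 1397655 N.
Remaining web compression depth: a_w = (T − C_f)/(0.85 f'_c b_w) = (3340750 − 1397655)/(0.85 × 25.2 × 360) = 251.98 mm.
M_n = C_f(d − h_f/2) + (T − C_f)(d − a_w/2) = 1397655 × (605 − 72.5) + 1943095 × (605 − 125.99) = 744.25 + 930.76 = 1675.01 × 10⁶ N·mm.
M_n = 1675.01 kN·m.

M_n ≈ 1680 kN·m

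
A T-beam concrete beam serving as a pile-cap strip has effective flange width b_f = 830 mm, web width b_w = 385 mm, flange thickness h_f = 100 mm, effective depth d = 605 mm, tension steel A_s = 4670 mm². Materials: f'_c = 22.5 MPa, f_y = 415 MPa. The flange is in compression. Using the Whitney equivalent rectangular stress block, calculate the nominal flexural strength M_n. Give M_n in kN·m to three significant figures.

Tension: T = A_s f_y = 4670 × 415 = 1938050 N.
Try a within the flange: a = T/(0.85 f'_c b_f) = 1938050/(0.85 × 22.5 × 830) = 122.09 mm.
a = 122.09 > h_f = 100 mm: the block extends into the web. Split into flange-overhang and web parts.
C_f = 0.85 f'_c (b_f − b_w) h_f = 0.85 × 22.5 × (830 − 385) × 100 = 851063 N.
Remaining web compression depth: a_w = (T − C_f)/(0.85 f'_c b_w) = (1938050 − 851063)/(0.85 × 22.5 × 385) = 147.63 mm.
M_n = C_f(d − h_f/2) + (T − C_f)(d − a_w/2) = 851063 × (605 − 50) + 1086987 × (605 − 73.815) = 472.34 + 577.39 = 1049.73 × 10⁶ N·mm.
M_n = 1049.73 kN·m.

M_n ≈ 1050 kN·m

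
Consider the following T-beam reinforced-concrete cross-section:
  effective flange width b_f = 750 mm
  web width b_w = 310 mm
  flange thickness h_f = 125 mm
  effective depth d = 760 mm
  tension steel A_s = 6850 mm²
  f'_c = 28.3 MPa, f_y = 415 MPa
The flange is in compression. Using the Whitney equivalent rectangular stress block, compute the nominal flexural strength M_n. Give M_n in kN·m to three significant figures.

Tension: T = A_s f_y = 6850 × 415 = 2842750 N.
Try a within the flange: a = T/(0.85 f'_c b_f) = 2842750/(0.85 × 28.3 × 750) = 157.57 mm.
a = 157.57 > h_f = 125 mm: the block extends into the web. Split into flange-overhang and web parts.
C_f = 0.85 f'_c (b_f − b_w) h_f = 0.85 × 28.3 × (750 − 310) × 125 = 1323025 N.
Remaining web compression depth: a_w = (T − C_f)/(0.85 f'_c b_w) = (2842750 − 1323025)/(0.85 × 28.3 × 310) = 203.80 mm.
M_n = C_f(d − h_f/2) + (T − C_f)(d − a_w/2) = 1323025 × (760 − 62.5) + 1519725 × (760 − 101.9) = 922.81 + 1000.13 = 1922.94 × 10⁶ N·mm.
M_n = 1922.94 kN·m.

M_n ≈ 1920 kN·m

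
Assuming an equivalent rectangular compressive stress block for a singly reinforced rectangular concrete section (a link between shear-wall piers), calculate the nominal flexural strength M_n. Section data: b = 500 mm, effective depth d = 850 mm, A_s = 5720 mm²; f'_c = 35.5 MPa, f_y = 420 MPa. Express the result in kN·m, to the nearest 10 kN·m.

M_n ≈ 1850 kN·m

T = A_s f_y = 5720 × 420 = 2402400 N = 2402.4 kN.
From C = T: a = T/(0.85 f'_c b) = 2402400/(0.85 × 35.5 × 500) = 159.23 mm.
M_n = T(d − a/2) = 2402.4 kN × (850 − 79.615) mm = 1850.77 kN·m.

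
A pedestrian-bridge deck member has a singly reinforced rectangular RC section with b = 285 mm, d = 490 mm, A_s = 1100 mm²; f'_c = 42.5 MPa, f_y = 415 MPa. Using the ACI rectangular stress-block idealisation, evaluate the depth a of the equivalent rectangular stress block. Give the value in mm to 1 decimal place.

a ≈ 44.3 mm

T = A_s f_y = 1100 × 415 = 456500 N = 456.5 kN.
Setting C = 0.85 f'_c a b equal to T: a = 456500/(0.85 × 42.5 × 285) = 44.3 mm.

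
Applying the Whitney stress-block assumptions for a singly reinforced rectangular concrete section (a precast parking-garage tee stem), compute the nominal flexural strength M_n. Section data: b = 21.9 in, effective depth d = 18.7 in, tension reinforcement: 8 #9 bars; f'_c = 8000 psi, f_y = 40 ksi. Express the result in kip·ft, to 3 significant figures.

A_s = 8 × 1 = 8 in².
T = A_s f_y = 8 × 40 = 320 kips.
a = T/(0.85 f'_c b) = 320/(0.85 × 8 × 21.9) = 2.149 in.
M_n = T(d − a/2) = 320 × (18.7 − 1.0745) = 5640.2 kip·in = 5640.2/12 = 470.02 kip·ft.

M_n ≈ 470 kip·ft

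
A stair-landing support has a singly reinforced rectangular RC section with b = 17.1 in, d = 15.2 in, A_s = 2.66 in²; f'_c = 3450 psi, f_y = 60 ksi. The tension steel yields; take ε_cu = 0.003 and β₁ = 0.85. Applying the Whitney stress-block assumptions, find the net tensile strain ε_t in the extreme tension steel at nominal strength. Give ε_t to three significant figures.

a = A_s f_y/(0.85 f'_c b) = 3.183 in.
β₁ = 0.85, so c = a/β₁ = 3.183/0.85 = 3.745 in.
From the linear strain diagram with ε_cu = 0.003: ε_t = 0.003 (d − c)/c = 0.003 × (15.2 − 3.745)/3.745 = 0.00918.
Since ε_t ≥ 0.005, the section is tension-controlled.

ε_t ≈ 0.00918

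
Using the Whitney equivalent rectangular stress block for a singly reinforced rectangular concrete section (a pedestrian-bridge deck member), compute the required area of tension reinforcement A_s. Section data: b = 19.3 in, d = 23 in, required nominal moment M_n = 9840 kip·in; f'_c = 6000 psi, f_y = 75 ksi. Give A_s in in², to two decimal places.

A_s ≈ 6.38 in²

From M_n = 0.85 f'_c a b (d − a/2):
a = d − √(d² − 2M_n/(0.85 f'_c b)) = 23 − √(23² − 2 × 9840/(0.85 × 6 × 19.3)) = 4.860 in.
A_s = 0.85 f'_c a b / f_y = 0.85 × 6 × 4.860 × 19.3 / 75 = 6.378 in².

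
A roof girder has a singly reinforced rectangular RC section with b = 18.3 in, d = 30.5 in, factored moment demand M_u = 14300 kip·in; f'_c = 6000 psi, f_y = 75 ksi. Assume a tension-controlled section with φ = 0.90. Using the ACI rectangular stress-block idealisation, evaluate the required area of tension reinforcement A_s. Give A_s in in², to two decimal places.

M_n = M_u/φ = 14300/0.90 = 15888.9 kip·in.
From M_n = 0.85 f'_c a b (d − a/2):
a = d − √(d² − 2M_n/(0.85 f'_c b)) = 30.5 − √(30.5² − 2 × 15888.9/(0.85 × 6 × 18.3)) = 6.215 in.
A_s = 0.85 f'_c a b / f_y = 0.85 × 6 × 6.215 × 18.3 / 75 = 7.734 in².

A_s ≈ 7.73 in²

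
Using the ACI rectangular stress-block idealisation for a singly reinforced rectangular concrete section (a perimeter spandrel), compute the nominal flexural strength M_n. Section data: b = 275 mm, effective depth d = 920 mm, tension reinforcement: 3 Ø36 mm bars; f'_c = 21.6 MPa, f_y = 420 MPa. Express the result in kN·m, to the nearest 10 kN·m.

M_n ≈ 1020 kN·m

A_s = 3 × 1018 = 3054 mm².
T = A_s f_y = 3054 × 420 = 1282680 N = 1282.68 kN.
From C = T: a = T/(0.85 f'_c b) = 1282680/(0.85 × 21.6 × 275) = 254.05 mm.
M_n = T(d − a/2) = 1282.68 kN × (920 − 127.025) mm = 1017.13 kN·m.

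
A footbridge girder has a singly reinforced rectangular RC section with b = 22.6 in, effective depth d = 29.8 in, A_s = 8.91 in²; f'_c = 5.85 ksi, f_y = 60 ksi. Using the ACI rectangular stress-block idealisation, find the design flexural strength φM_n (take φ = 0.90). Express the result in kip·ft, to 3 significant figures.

T = A_s f_y = 8.91 × 60 = 534.6 kips.
a = T/(0.85 f'_c b) = 534.6/(0.85 × 5.85 × 22.6) = 4.757 in.
M_n = T(d − a/2) = 534.6 × (29.8 − 2.3785) = 14659.5 kip·in = 14659.5/12 = 1221.63 kip·ft.
φM_n = 0.90 × 1221.63 = 1099.47 kip·ft.

φM_n ≈ 1100 kip·ft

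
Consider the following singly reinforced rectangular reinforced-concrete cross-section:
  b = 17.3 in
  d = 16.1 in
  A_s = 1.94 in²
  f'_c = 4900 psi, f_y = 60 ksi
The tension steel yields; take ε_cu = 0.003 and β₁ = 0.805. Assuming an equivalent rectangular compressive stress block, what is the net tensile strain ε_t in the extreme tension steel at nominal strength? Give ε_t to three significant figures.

a = A_s f_y/(0.85 f'_c b) = 1.615 in.
β₁ = 0.805, so c = a/β₁ = 1.615/0.805 = 2.006 in.
From the linear strain diagram with ε_cu = 0.003: ε_t = 0.003 (d − c)/c = 0.003 × (16.1 − 2.006)/2.006 = 0.0211.
Since ε_t ≥ 0.005, the section is tension-controlled.

ε_t ≈ 0.0211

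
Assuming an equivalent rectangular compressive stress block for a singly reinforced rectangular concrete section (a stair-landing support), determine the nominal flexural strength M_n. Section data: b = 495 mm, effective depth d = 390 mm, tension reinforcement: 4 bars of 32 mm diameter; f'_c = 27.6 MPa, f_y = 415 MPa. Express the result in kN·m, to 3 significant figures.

A_s = 4 × 804 = 3216 mm².
T = A_s f_y = 3216 × 415 = 1334640 N = 1334.64 kN.
From C = T: a = T/(0.85 f'_c b) = 1334640/(0.85 × 27.6 × 495) = 114.93 mm.
M_n = T(d − a/2) = 1334.64 kN × (390 − 57.465) mm = 443.81 kN·m.

M_n ≈ 444 kN·m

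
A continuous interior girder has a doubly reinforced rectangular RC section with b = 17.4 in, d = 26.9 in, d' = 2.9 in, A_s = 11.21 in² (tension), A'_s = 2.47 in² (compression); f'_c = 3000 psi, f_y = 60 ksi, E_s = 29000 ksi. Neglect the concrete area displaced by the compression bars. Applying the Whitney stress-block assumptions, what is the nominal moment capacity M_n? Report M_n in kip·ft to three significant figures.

M_n ≈ 1210 kip·ft

Assume both steels yield.
a = (A_s − A'_s) f_y/(0.85 f'_c b) = (11.21 − 2.47) × 60/(0.85 × 3 × 17.4) = 11.819 in.
c = a/β₁ = 11.819/0.85 = 13.905 in; ε'_s = 0.003(c − d')/c = 0.0024 ≥ ε_y = 0.0021, so the compression steel yields.
M_n = (A_s − A'_s) f_y (d − a/2) + A'_s f_y (d − d') = 524.4 × (26.9 − 5.9095) + 148.2 × (26.9 − 2.9) = 11007.4 + 3556.8 = 14564.2 kip·in = 14564.2/12 = 1213.68 kip·ft.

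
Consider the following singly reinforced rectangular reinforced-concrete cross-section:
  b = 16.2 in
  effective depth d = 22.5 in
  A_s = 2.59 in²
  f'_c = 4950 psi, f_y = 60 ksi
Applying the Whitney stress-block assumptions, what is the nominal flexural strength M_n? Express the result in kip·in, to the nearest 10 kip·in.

T = A_s f_y = 2.59 × 60 = 155.4 kips.
a = T/(0.85 f'_c b) = 155.4/(0.85 × 4.95 × 16.2) = 2.280 in.
M_n = T(d − a/2) = 155.4 × (22.5 − 1.14) = 3319.3 kip·in.

M_n ≈ 3320 kip·in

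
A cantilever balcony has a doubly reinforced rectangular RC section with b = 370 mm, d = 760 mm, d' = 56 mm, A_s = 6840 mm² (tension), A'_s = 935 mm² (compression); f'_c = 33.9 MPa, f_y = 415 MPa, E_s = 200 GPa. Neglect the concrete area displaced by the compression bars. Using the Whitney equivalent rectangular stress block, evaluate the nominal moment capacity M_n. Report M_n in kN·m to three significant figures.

M_n ≈ 1850 kN·m

Assume both tension and compression steel yield.
Net tension couple steel: A_s − A'_s = 5905 mm².
a = (A_s − A'_s) f_y / (0.85 f'_c b) = 2450575/(0.85 × 33.9 × 370) = 229.85 mm.
c = a/β₁ = 229.85/0.808 = 284.47 mm; ε'_s = 0.003(c − d')/c = 0.0024 ≥ f_y/E_s = 0.0021, so compression steel does yield.
M_n = (A_s − A'_s) f_y (d − a/2) + A'_s f_y (d − d') = [2450575 × (760 − 114.925) + 388025 × (760 − 56)] × 10⁻⁶ = 1580.80 + 273.17 = 1853.97 kN·m.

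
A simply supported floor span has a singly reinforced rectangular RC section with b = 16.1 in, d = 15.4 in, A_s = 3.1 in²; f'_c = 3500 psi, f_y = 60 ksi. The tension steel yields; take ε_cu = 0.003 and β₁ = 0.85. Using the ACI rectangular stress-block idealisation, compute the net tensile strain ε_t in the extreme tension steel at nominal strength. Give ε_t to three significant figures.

ε_t ≈ 0.00711

a = A_s f_y/(0.85 f'_c b) = 3.883 in.
β₁ = 0.85, so c = a/β₁ = 3.883/0.85 = 4.568 in.
From the linear strain diagram with ε_cu = 0.003: ε_t = 0.003 (d − c)/c = 0.003 × (15.4 − 4.568)/4.568 = 0.00711.
Since ε_t ≥ 0.005, the section is tension-controlled.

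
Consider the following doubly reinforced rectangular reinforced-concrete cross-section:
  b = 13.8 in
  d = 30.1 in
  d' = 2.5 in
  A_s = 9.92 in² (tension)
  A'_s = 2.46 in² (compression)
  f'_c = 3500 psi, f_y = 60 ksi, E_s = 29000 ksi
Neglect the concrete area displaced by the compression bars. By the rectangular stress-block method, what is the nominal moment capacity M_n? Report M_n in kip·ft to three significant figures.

M_n ≈ 1260 kip·ft

Assume both steels yield.
a = (A_s − A'_s) f_y/(0.85 f'_c b) = (9.92 − 2.46) × 60/(0.85 × 3.5 × 13.8) = 10.902 in.
c = a/β₁ = 10.902/0.85 = 12.826 in; ε'_s = 0.003(c − d')/c = 0.0024 ≥ ε_y = 0.0021, so the compression steel yields.
M_n = (A_s − A'_s) f_y (d − a/2) + A'_s f_y (d − d') = 447.6 × (30.1 − 5.451) + 147.6 × (30.1 − 2.5) = 11032.9 + 4073.8 = 15106.7 kip·in = 15106.7/12 = 1258.89 kip·ft.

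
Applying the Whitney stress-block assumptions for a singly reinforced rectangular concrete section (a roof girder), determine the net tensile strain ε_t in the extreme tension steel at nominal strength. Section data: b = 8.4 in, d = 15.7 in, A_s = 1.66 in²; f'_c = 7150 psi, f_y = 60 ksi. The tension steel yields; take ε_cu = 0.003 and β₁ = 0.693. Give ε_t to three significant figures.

a = A_s f_y/(0.85 f'_c b) = 1.951 in.
β₁ = 0.693, so c = a/β₁ = 1.951/0.693 = 2.815 in.
From the linear strain diagram with ε_cu = 0.003: ε_t = 0.003 (d − c)/c = 0.003 × (15.7 − 2.815)/2.815 = 0.0137.
Since ε_t ≥ 0.005, the section is tension-controlled.

ε_t ≈ 0.0137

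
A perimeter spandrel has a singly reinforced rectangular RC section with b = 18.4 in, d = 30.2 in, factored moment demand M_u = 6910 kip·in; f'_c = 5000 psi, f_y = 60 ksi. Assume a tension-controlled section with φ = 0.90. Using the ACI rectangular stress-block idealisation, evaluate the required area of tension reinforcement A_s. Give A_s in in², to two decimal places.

M_n = M_u/φ = 6910/0.90 = 7677.78 kip·in.
From M_n = 0.85 f'_c a b (d − a/2):
a = d − √(d² − 2M_n/(0.85 f'_c b)) = 30.2 − √(30.2² − 2 × 7677.78/(0.85 × 5 × 18.4)) = 3.448 in.
A_s = 0.85 f'_c a b / f_y = 0.85 × 5 × 3.448 × 18.4 / 60 = 4.494 in².

A_s ≈ 4.49 in²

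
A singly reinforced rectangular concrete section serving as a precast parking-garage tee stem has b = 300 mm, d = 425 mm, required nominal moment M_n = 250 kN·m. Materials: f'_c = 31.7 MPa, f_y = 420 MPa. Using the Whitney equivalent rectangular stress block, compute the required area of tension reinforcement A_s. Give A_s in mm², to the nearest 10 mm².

A_s ≈ 1550 mm²

With M_n = 0.85 f'_c a b (d − a/2), solve the quadratic for a:
a = d − √(d² − 2M_n/(0.85 f'_c b)) = 425 − √(425² − 2 × 250×10⁶/(0.85 × 31.7 × 300)) = 80.37 mm.
A_s = 0.85 f'_c a b / f_y = 0.85 × 31.7 × 80.37 × 300 / 420 = 1546.8 mm².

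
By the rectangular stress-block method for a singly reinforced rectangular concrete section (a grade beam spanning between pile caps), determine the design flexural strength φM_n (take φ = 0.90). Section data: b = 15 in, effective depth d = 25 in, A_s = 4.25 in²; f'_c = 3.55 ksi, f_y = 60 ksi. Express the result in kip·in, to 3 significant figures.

φM_n ≈ 5090 kip·in

T = A_s f_y = 4.25 × 60 = 255 kips.
a = T/(0.85 f'_c b) = 255/(0.85 × 3.55 × 15) = 5.634 in.
M_n = T(d − a/2) = 255 × (25 − 2.817) = 5656.7 kip·in.
φM_n = 0.90 × 5656.7 = 5091.0 kip·in.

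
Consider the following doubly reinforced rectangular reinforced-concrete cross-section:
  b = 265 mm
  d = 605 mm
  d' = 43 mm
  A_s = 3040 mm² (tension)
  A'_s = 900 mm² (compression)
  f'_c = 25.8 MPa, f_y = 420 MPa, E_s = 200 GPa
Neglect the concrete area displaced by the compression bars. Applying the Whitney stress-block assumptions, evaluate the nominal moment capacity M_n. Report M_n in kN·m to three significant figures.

M_n ≈ 687 kN·m

Assume both tension and compression steel yield.
Net tension couple steel: A_s − A'_s = 2140 mm².
a = (A_s − A'_s) f_y / (0.85 f'_c b) = 898800/(0.85 × 25.8 × 265) = 154.66 mm.
c = a/β₁ = 154.66/0.85 = 181.95 mm; ε'_s = 0.003(c − d')/c = 0.0023 ≥ f_y/E_s = 0.0021, so compression steel does yield.
M_n = (A_s − A'_s) f_y (d − a/2) + A'_s f_y (d − d') = [898800 × (605 − 77.33) + 378000 × (605 − 43)] × 10⁻⁶ = 474.27 + 212.44 = 686.71 kN·m.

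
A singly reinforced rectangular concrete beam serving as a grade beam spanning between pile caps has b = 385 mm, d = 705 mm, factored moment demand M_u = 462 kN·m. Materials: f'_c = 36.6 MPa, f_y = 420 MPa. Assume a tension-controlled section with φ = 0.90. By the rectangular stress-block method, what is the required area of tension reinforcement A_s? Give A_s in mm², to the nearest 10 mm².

A_s ≈ 1820 mm²

M_n = M_u/φ = 462/0.90 = 513.333 kN·m.
With M_n = 0.85 f'_c a b (d − a/2), solve the quadratic for a:
a = d − √(d² − 2M_n/(0.85 f'_c b)) = 705 − √(705² − 2 × 513.333×10⁶/(0.85 × 36.6 × 385)) = 63.67 mm.
A_s = 0.85 f'_c a b / f_y = 0.85 × 36.6 × 63.67 × 385 / 420 = 1815.7 mm².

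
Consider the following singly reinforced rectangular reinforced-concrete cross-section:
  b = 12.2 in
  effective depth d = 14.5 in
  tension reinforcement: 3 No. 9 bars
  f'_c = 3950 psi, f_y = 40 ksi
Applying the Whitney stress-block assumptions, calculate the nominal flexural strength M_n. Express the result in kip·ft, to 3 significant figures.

A_s = 3 × 1 = 3 in².
T = A_s f_y = 3 × 40 = 120 kips.
a = T/(0.85 f'_c b) = 120/(0.85 × 3.95 × 12.2) = 2.930 in.
M_n = T(d − a/2) = 120 × (14.5 − 1.465) = 1564.2 kip·in = 1564.2/12 = 130.35 kip·ft.

M_n ≈ 130 kip·ft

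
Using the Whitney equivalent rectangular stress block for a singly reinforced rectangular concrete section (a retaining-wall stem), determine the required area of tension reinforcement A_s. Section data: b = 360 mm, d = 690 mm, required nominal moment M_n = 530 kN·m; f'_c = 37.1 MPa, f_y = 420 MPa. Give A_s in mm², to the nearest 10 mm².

With M_n = 0.85 f'_c a b (d − a/2), solve the quadratic for a:
a = d − √(d² − 2M_n/(0.85 f'_c b)) = 690 − √(690² − 2 × 530×10⁶/(0.85 × 37.1 × 360)) = 71.35 mm.
A_s = 0.85 f'_c a b / f_y = 0.85 × 37.1 × 71.35 × 360 / 420 = 1928.6 mm².

A_s ≈ 1930 mm²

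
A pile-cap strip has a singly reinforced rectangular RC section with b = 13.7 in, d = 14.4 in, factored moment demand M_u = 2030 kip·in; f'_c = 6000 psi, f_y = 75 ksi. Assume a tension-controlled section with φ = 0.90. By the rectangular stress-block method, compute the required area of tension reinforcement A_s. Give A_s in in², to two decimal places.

A_s ≈ 2.28 in²

M_n = M_u/φ = 2030/0.90 = 2255.56 kip·in.
From M_n = 0.85 f'_c a b (d − a/2):
a = d − √(d² − 2M_n/(0.85 f'_c b)) = 14.4 − √(14.4² − 2 × 2255.56/(0.85 × 6 × 13.7)) = 2.450 in.
A_s = 0.85 f'_c a b / f_y = 0.85 × 6 × 2.450 × 13.7 / 75 = 2.282 in².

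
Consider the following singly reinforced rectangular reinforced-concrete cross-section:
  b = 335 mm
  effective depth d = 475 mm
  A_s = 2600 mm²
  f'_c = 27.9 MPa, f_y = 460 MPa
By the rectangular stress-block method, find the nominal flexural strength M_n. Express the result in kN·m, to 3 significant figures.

M_n ≈ 478 kN·m

T = A_s f_y = 2600 × 460 = 1196000 N = 1196 kN.
From C = T: a = T/(0.85 f'_c b) = 1196000/(0.85 × 27.9 × 335) = 150.54 mm.
M_n = T(d − a/2) = 1196 kN × (475 − 75.27) mm = 478.08 kN·m.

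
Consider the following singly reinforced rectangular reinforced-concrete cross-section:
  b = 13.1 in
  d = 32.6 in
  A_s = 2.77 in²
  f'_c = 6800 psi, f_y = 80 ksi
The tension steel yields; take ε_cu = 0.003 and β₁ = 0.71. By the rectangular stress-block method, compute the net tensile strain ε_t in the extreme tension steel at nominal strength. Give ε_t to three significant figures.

ε_t ≈ 0.0207

a = A_s f_y/(0.85 f'_c b) = 2.927 in.
β₁ = 0.71, so c = a/β₁ = 2.927/0.71 = 4.123 in.
From the linear strain diagram with ε_cu = 0.003: ε_t = 0.003 (d − c)/c = 0.003 × (32.6 − 4.123)/4.123 = 0.0207.
Since ε_t ≥ 0.005, the section is tension-controlled.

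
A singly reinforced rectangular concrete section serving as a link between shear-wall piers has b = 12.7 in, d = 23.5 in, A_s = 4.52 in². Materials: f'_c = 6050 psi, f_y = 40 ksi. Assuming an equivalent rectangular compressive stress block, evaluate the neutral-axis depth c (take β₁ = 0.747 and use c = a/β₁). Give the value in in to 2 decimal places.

c ≈ 3.71 in

T = A_s f_y = 4.52 × 40 = 180.8 kips.
a = T/(0.85 f'_c b) = 180.8/(0.85 × 6.05 × 12.7) = 2.7683 in.
With β₁ = 0.747, c = a/β₁ = 2.7683/0.747 = 3.71 in.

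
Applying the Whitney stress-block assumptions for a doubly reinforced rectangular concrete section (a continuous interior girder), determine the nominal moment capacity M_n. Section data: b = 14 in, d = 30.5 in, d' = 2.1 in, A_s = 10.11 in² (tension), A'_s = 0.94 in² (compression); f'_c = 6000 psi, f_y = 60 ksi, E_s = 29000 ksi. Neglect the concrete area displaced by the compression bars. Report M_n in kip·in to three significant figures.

M_n ≈ 16300 kip·in

Assume both steels yield.
a = (A_s − A'_s) f_y/(0.85 f'_c b) = (10.11 − 0.94) × 60/(0.85 × 6 × 14) = 7.706 in.
c = a/β₁ = 7.706/0.75 = 10.275 in; ε'_s = 0.003(c − d')/c = 0.0024 ≥ ε_y = 0.0021, so the compression steel yields.
M_n = (A_s − A'_s) f_y (d − a/2) + A'_s f_y (d − d') = 550.2 × (30.5 − 3.853) + 56.4 × (30.5 − 2.1) = 14661.2 + 1601.8 = 16263.0 kip·in.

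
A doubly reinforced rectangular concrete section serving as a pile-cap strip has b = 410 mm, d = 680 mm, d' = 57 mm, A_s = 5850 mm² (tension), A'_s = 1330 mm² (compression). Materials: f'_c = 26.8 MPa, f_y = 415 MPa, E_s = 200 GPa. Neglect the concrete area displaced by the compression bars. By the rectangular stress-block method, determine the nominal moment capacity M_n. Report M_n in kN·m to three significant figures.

M_n ≈ 1430 kN·m

Assume both tension and compression steel yield.
Net tension couple steel: A_s − A'_s = 4520 mm².
a = (A_s − A'_s) f_y / (0.85 f'_c b) = 1875800/(0.85 × 26.8 × 410) = 200.84 mm.
c = a/β₁ = 200.84/0.85 = 236.28 mm; ε'_s = 0.003(c − d')/c = 0.0023 ≥ f_y/E_s = 0.0021, so compression steel does yield.
M_n = (A_s − A'_s) f_y (d − a/2) + A'_s f_y (d − d') = [1875800 × (680 − 100.42) + 551950 × (680 − 57)] × 10⁻⁶ = 1087.18 + 343.86 = 1431.04 kN·m.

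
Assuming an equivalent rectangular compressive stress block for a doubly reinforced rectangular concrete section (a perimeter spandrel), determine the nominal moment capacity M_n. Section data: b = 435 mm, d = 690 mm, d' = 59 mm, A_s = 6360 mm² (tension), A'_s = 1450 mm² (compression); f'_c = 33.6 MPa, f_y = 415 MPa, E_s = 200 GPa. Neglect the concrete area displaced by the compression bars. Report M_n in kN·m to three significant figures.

Assume both tension and compression steel yield.
Net tension couple steel: A_s − A'_s = 4910 mm².
a = (A_s − A'_s) f_y / (0.85 f'_c b) = 2037650/(0.85 × 33.6 × 435) = 164.01 mm.
c = a/β₁ = 164.01/0.81 = 202.48 mm; ε'_s = 0.003(c − d')/c = 0.0021 ≥ f_y/E_s = 0.0021, so compression steel does yield.
M_n = (A_s − A'_s) f_y (d − a/2) + A'_s f_y (d − d') = [2037650 × (690 − 82.005) + 601750 × (690 − 59)] × 10⁻⁶ = 1238.88 + 379.70 = 1618.58 kN·m.

M_n ≈ 1620 kN·m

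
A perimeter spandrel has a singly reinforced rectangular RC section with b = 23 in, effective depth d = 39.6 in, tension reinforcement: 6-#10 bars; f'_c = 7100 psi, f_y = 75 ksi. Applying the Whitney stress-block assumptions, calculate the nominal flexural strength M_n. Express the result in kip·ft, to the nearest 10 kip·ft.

A_s = 6 × 1.27 = 7.62 in².
T = A_s f_y = 7.62 × 75 = 571.5 kips.
a = T/(0.85 f'_c b) = 571.5/(0.85 × 7.1 × 23) = 4.117 in.
M_n = T(d − a/2) = 571.5 × (39.6 − 2.0585) = 21455.0 kip·in = 21455.0/12 = 1787.92 kip·ft.

M_n ≈ 1790 kip·ft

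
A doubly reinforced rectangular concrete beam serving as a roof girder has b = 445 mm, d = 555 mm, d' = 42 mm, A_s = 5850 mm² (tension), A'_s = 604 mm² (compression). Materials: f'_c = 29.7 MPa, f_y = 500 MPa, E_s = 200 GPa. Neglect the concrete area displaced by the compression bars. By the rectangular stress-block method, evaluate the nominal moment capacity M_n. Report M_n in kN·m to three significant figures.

Assume both tension and compression steel yield.
Net tension couple steel: A_s − A'_s = 5246 mm².
a = (A_s − A'_s) f_y / (0.85 f'_c b) = 2623000/(0.85 × 29.7 × 445) = 233.49 mm.
c = a/β₁ = 233.49/0.838 = 278.63 mm; ε'_s = 0.003(c − d')/c = 0.0025 ≥ f_y/E_s = 0.0025, so compression steel does yield.
M_n = (A_s − A'_s) f_y (d − a/2) + A'_s f_y (d − d') = [2623000 × (555 − 116.745) + 302000 × (555 − 42)] × 10⁻⁶ = 1149.54 + 154.93 = 1304.47 kN·m.

M_n ≈ 1300 kN·m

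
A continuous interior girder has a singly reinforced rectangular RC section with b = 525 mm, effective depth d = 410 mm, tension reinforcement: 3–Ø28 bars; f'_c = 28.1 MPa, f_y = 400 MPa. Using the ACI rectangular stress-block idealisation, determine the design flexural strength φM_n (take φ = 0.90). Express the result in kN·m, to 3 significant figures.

A_s = 3 × 616 = 1848 mm².
T = A_s f_y = 1848 × 400 = 739200 N = 739.2 kN.
From C = T: a = T/(0.85 f'_c b) = 739200/(0.85 × 28.1 × 525) = 58.95 mm.
M_n = T(d − a/2) = 739.2 kN × (410 − 29.475) mm = 281.28 kN·m.
φM_n = 0.90 × 281.28 = 253.15 kN·m.

φM_n ≈ 253 kN·m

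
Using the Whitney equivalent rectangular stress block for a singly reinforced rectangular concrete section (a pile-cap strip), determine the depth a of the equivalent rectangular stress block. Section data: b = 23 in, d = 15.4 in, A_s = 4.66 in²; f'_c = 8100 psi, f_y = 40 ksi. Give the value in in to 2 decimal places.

a ≈ 1.18 in

T = A_s f_y = 4.66 × 40 = 186.4 kips.
a = T/(0.85 f'_c b) = 186.4/(0.85 × 8.1 × 23) = 1.18 in.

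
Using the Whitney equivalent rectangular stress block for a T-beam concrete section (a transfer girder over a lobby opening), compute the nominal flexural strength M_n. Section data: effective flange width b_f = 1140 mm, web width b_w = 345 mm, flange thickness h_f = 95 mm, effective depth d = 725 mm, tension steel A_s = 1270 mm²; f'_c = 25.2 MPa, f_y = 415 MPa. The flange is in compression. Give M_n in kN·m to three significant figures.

Tension: T = A_s f_y = 1270 × 415 = 527050 N.
Try a within the flange: a = T/(0.85 f'_c b_f) = 527050/(0.85 × 25.2 × 1140) = 21.58 mm.
Since a = 21.58 ≤ h_f = 95 mm, the stress block lies entirely in the flange; analyse as a rectangular beam of width b_f.
M_n = T(d − a/2) = 527050 × (725 − 10.79) = 376.42 × 10⁶ N·mm.
M_n = 376.42 kN·m.

M_n ≈ 376 kN·m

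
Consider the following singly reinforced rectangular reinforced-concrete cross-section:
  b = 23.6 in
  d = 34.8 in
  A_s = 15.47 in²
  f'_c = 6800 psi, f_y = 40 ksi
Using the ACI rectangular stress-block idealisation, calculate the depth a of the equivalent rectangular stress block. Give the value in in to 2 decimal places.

a ≈ 4.54 in

T = A_s f_y = 15.47 × 40 = 618.8 kips.
a = T/(0.85 f'_c b) = 618.8/(0.85 × 6.8 × 23.6) = 4.54 in.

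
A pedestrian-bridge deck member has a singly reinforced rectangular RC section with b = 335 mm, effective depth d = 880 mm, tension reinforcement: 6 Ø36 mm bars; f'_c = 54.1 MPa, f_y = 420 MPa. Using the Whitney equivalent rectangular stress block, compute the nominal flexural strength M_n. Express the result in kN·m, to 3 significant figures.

M_n ≈ 2040 kN·m

A_s = 6 × 1018 = 6108 mm².
T = A_s f_y = 6108 × 420 = 2565360 N = 2565.36 kN.
From C = T: a = T/(0.85 f'_c b) = 2565360/(0.85 × 54.1 × 335) = 166.53 mm.
M_n = T(d − a/2) = 2565.36 kN × (880 − 83.265) mm = 2043.91 kN·m.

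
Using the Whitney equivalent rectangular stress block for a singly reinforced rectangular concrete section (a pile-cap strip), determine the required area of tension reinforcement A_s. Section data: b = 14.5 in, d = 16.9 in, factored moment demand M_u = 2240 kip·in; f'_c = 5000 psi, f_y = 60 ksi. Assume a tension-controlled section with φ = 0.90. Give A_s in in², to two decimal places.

M_n = M_u/φ = 2240/0.90 = 2488.89 kip·in.
From M_n = 0.85 f'_c a b (d − a/2):
a = d − √(d² − 2M_n/(0.85 f'_c b)) = 16.9 − √(16.9² − 2 × 2488.89/(0.85 × 5 × 14.5)) = 2.588 in.
A_s = 0.85 f'_c a b / f_y = 0.85 × 5 × 2.588 × 14.5 / 60 = 2.658 in².

A_s ≈ 2.66 in²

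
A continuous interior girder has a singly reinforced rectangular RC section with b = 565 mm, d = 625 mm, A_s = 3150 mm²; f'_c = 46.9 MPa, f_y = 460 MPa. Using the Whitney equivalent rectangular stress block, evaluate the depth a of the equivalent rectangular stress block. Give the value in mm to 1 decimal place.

a ≈ 64.3 mm

T = A_s f_y = 3150 × 460 = 1449000 N = 1449 kN.
Setting C = 0.85 f'_c a b equal to T: a = 1449000/(0.85 × 46.9 × 565) = 64.3 mm.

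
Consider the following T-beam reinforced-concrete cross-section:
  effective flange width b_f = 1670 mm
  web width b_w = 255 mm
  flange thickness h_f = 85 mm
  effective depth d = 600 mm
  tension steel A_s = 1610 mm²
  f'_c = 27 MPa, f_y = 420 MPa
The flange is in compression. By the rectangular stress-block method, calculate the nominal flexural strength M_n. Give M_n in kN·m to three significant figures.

M_n ≈ 400 kN·m

Tension: T = A_s f_y = 1610 × 420 = 676200 N.
Try a within the flange: a = T/(0.85 f'_c b_f) = 676200/(0.85 × 27 × 1670) = 17.64 mm.
Since a = 17.64 ≤ h_f = 85 mm, the stress block lies entirely in the flange; analyse as a rectangular beam of width b_f.
M_n = T(d − a/2) = 676200 × (600 − 8.82) = 399.76 × 10⁶ N·mm.
M_n = 399.76 kN·m.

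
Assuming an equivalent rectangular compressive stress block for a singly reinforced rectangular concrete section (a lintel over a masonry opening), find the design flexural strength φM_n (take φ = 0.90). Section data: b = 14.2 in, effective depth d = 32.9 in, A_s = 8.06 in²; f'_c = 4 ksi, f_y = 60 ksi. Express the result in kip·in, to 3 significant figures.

φM_n ≈ 12100 kip·in

T = A_s f_y = 8.06 × 60 = 483.6 kips.
a = T/(0.85 f'_c b) = 483.6/(0.85 × 4 × 14.2) = 10.017 in.
M_n = T(d − a/2) = 483.6 × (32.9 − 5.0085) = 13488.3 kip·in.
φM_n = 0.90 × 13488.3 = 12139.5 kip·in.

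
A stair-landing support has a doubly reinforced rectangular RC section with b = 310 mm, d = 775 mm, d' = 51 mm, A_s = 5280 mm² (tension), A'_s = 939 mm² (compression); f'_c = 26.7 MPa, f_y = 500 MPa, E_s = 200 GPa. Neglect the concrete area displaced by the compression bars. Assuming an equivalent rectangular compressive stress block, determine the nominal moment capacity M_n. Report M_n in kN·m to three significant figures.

Assume both tension and compression steel yield.
Net tension couple steel: A_s − A'_s = 4341 mm².
a = (A_s − A'_s) f_y / (0.85 f'_c b) = 2170500/(0.85 × 26.7 × 310) = 308.51 mm.
c = a/β₁ = 308.51/0.85 = 362.95 mm; ε'_s = 0.003(c − d')/c = 0.0026 ≥ f_y/E_s = 0.0025, so compression steel does yield.
M_n = (A_s − A'_s) f_y (d − a/2) + A'_s f_y (d − d') = [2170500 × (775 − 154.255) + 469500 × (775 − 51)] × 10⁻⁶ = 1347.33 + 339.92 = 1687.25 kN·m.

M_n ≈ 1690 kN·m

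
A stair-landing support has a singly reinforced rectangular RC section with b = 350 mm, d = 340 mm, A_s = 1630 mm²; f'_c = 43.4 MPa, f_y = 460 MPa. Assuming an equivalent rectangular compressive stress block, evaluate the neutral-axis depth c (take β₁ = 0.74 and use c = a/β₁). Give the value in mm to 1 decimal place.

T = A_s f_y = 1630 × 460 = 749800 N = 749.8 kN.
Setting C = 0.85 f'_c a b equal to T: a = 749800/(0.85 × 43.4 × 350) = 58.072 mm.
With β₁ = 0.74, c = a/β₁ = 58.072/0.74 = 78.5 mm.

c ≈ 78.5 mm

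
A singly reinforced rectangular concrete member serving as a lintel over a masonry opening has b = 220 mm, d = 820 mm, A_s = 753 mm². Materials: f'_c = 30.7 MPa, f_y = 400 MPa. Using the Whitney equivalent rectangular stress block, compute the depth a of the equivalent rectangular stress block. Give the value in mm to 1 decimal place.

a ≈ 52.5 mm

T = A_s f_y = 753 × 400 = 301200 N = 301.2 kN.
Setting C = 0.85 f'_c a b equal to T: a = 301200/(0.85 × 30.7 × 220) = 52.5 mm.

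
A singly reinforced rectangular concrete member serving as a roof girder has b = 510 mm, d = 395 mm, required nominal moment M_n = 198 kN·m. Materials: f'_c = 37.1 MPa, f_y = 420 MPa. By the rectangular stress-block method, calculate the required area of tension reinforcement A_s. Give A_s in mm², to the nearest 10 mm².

With M_n = 0.85 f'_c a b (d − a/2), solve the quadratic for a:
a = d − √(d² − 2M_n/(0.85 f'_c b)) = 395 − √(395² − 2 × 198×10⁶/(0.85 × 37.1 × 510)) = 32.51 mm.
A_s = 0.85 f'_c a b / f_y = 0.85 × 37.1 × 32.51 × 510 / 420 = 1244.9 mm².

A_s ≈ 1240 mm²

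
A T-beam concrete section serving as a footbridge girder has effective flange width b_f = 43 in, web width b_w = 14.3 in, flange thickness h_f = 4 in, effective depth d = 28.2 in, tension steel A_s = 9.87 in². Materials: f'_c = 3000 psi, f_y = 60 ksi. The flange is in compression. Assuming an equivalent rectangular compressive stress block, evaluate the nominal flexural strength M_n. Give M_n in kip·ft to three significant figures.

M_n ≈ 1240 kip·ft

Tension: T = A_s f_y = 9.87 × 60 = 592.2 kips.
Try a within the flange: a = T/(0.85 f'_c b_f) = 592.2/(0.85 × 3 × 43) = 5.401 in.
a = 5.401 > h_f = 4 in: the block extends into the web. Split into flange-overhang and web parts.
C_f = 0.85 f'_c (b_f − b_w) h_f = 0.85 × 3 × (43 − 14.3) × 4 = 292.7 kips.
Remaining web compression depth: a_w = (T − C_f)/(0.85 f'_c b_w) = (592.2 − 292.7)/(0.85 × 3 × 14.3) = 8.213 in.
M_n = C_f(d − h_f/2) + (T − C_f)(d − a_w/2) = 292.7 × (28.2 − 2) + 299.5 × (28.2 − 4.1065) = 7668.7 + 7216.0 = 14884.7 kip·in.
M_n = 14884.7/12 = 1240.39 kip·ft.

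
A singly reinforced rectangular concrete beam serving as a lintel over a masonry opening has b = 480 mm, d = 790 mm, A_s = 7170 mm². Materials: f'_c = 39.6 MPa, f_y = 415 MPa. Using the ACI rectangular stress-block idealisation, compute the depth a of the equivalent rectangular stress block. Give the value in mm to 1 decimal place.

T = A_s f_y = 7170 × 415 = 2975550 N = 2975.55 kN.
Setting C = 0.85 f'_c a b equal to T: a = 2975550/(0.85 × 39.6 × 480) = 184.2 mm.

a ≈ 184.2 mm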